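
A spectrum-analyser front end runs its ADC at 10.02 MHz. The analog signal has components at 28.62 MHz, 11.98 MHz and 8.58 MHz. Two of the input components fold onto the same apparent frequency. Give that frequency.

1.44 MHz

fs/2 = 5.01 MHz.
28.62 MHz mod fs = 8.58 MHz.
8.58 MHz > fs/2 = 5.01 MHz, folds to fs − 8.58 MHz = 1.44 MHz.
11.98 MHz mod fs = 1.96 MHz.
1.96 MHz ≤ fs/2 = 5.01 MHz, appears at 1.96 MHz.
8.58 MHz > fs/2 = 5.01 MHz, folds to fs − 8.58 MHz = 1.44 MHz.
8.58 MHz and 28.62 MHz both map to 1.44 MHz.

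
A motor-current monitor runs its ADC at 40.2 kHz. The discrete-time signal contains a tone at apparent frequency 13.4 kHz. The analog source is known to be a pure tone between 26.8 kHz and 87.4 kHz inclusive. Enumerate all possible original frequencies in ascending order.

26.8 kHz, 53.6 kHz, 67 kHz

Frequencies that alias to 13.4 kHz are k·fs ± 13.4 kHz for integer k ≥ 0.
k=0: 13.4 kHz.
k=1: 26.8 kHz, 53.6 kHz.
k=2: 67 kHz, 93.8 kHz.
k=3: 107.2 kHz, 134 kHz.
Within [26.8 kHz, 87.4 kHz]: 26.8 kHz, 53.6 kHz, 67 kHz.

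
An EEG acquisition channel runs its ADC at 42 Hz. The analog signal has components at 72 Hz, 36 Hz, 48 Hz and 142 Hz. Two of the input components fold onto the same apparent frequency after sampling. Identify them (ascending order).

fs/2 = 21 Hz.
72 Hz mod fs = 30 Hz.
30 Hz > fs/2 = 21 Hz, folds to fs − 30 Hz = 12 Hz.
36 Hz > fs/2 = 21 Hz, folds to fs − 36 Hz = 6 Hz.
48 Hz mod fs = 6 Hz.
6 Hz ≤ fs/2 = 21 Hz, appears at 6 Hz.
142 Hz mod fs = 16 Hz.
16 Hz ≤ fs/2 = 21 Hz, appears at 16 Hz.
36 Hz and 48 Hz both map to 6 Hz.

36 Hz, 48 Hz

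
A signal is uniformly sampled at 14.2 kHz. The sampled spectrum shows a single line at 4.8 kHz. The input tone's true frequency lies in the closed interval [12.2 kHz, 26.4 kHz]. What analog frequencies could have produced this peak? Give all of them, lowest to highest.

Frequencies that alias to 4.8 kHz are k·fs ± 4.8 kHz for integer k ≥ 0.
k=0: 4.8 kHz.
k=1: 9.4 kHz, 19 kHz.
k=2: 23.6 kHz, 33.2 kHz.
k=3: 37.8 kHz, 47.4 kHz.
Within [12.2 kHz, 26.4 kHz]: 19 kHz, 23.6 kHz.

19 kHz, 23.6 kHz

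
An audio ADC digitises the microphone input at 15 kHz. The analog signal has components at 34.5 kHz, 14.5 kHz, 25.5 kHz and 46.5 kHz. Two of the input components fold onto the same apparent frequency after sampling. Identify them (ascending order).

fs/2 = 7.5 kHz.
34.5 kHz mod fs = 4.5 kHz.
4.5 kHz ≤ fs/2 = 7.5 kHz, appears at 4.5 kHz.
14.5 kHz > fs/2 = 7.5 kHz, folds to fs − 14.5 kHz = 0.5 kHz.
25.5 kHz mod fs = 10.5 kHz.
10.5 kHz > fs/2 = 7.5 kHz, folds to fs − 10.5 kHz = 4.5 kHz.
46.5 kHz mod fs = 1.5 kHz.
1.5 kHz ≤ fs/2 = 7.5 kHz, appears at 1.5 kHz.
25.5 kHz and 34.5 kHz both map to 4.5 kHz.

25.5 kHz, 34.5 kHz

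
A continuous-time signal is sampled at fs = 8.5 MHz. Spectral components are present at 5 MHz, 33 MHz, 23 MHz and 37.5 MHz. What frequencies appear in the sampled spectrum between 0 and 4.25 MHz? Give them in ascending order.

fs/2 = 4.25 MHz.
5 MHz > fs/2 = 4.25 MHz, folds to fs − 5 MHz = 3.5 MHz.
33 MHz mod fs = 7.5 MHz.
7.5 MHz > fs/2 = 4.25 MHz, folds to fs − 7.5 MHz = 1 MHz.
23 MHz mod fs = 6 MHz.
6 MHz > fs/2 = 4.25 MHz, folds to fs − 6 MHz = 2.5 MHz.
37.5 MHz mod fs = 3.5 MHz.
3.5 MHz ≤ fs/2 = 4.25 MHz, appears at 3.5 MHz.
Distinct values: {1 MHz, 2.5 MHz, 3.5 MHz}.

1 MHz, 2.5 MHz, 3.5 MHz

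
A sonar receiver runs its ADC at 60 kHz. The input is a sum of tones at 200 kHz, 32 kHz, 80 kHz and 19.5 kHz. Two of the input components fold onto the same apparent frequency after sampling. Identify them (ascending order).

80 kHz, 200 kHz

fs/2 = 30 kHz.
200 kHz mod fs = 20 kHz.
20 kHz ≤ fs/2 = 30 kHz, appears at 20 kHz.
32 kHz > fs/2 = 30 kHz, folds to fs − 32 kHz = 28 kHz.
80 kHz mod fs = 20 kHz.
20 kHz ≤ fs/2 = 30 kHz, appears at 20 kHz.
19.5 kHz ≤ fs/2 = 30 kHz, passes unchanged.
80 kHz and 200 kHz both map to 20 kHz.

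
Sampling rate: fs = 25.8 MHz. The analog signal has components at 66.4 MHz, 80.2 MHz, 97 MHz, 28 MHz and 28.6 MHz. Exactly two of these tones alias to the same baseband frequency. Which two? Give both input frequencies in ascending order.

fs/2 = 12.9 MHz.
66.4 MHz mod fs = 14.8 MHz.
14.8 MHz > fs/2 = 12.9 MHz, folds to fs − 14.8 MHz = 11 MHz.
80.2 MHz mod fs = 2.8 MHz.
2.8 MHz ≤ fs/2 = 12.9 MHz, appears at 2.8 MHz.
97 MHz mod fs = 19.6 MHz.
19.6 MHz > fs/2 = 12.9 MHz, folds to fs − 19.6 MHz = 6.2 MHz.
28 MHz mod fs = 2.2 MHz.
2.2 MHz ≤ fs/2 = 12.9 MHz, appears at 2.2 MHz.
28.6 MHz mod fs = 2.8 MHz.
2.8 MHz ≤ fs/2 = 12.9 MHz, appears at 2.8 MHz.
28.6 MHz and 80.2 MHz both map to 2.8 MHz.

28.6 MHz, 80.2 MHz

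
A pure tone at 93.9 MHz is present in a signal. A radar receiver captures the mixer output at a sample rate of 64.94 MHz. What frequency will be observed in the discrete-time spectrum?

93.9 MHz mod fs = 28.96 MHz.
28.96 MHz ≤ fs/2 = 32.47 MHz, appears at 28.96 MHz.

28.96 MHz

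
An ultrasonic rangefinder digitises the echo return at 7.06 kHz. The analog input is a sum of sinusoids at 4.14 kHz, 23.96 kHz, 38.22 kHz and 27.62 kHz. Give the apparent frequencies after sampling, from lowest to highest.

0.62 kHz, 2.78 kHz, 2.92 kHz

fs/2 = 3.53 kHz.
4.14 kHz > fs/2 = 3.53 kHz, folds to fs − 4.14 kHz = 2.92 kHz.
23.96 kHz mod fs = 2.78 kHz.
2.78 kHz ≤ fs/2 = 3.53 kHz, appears at 2.78 kHz.
38.22 kHz mod fs = 2.92 kHz.
2.92 kHz ≤ fs/2 = 3.53 kHz, appears at 2.92 kHz.
27.62 kHz mod fs = 6.44 kHz.
6.44 kHz > fs/2 = 3.53 kHz, folds to fs − 6.44 kHz = 0.62 kHz.
Distinct values: {0.62 kHz, 2.78 kHz, 2.92 kHz}.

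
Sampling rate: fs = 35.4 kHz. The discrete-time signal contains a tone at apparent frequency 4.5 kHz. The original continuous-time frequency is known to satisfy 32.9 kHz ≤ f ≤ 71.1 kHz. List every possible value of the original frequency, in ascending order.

Frequencies that alias to 4.5 kHz are k·fs ± 4.5 kHz for integer k ≥ 0.
k=0: 4.5 kHz.
k=1: 30.9 kHz, 39.9 kHz.
k=2: 66.3 kHz, 75.3 kHz.
k=3: 101.7 kHz, 110.7 kHz.
Within [32.9 kHz, 71.1 kHz]: 39.9 kHz, 66.3 kHz.

39.9 kHz, 66.3 kHz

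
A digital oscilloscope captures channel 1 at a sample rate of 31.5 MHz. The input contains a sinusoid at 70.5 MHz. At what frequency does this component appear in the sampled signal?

70.5 MHz mod fs = 7.5 MHz.
7.5 MHz ≤ fs/2 = 15.75 MHz, appears at 7.5 MHz.

7.5 MHz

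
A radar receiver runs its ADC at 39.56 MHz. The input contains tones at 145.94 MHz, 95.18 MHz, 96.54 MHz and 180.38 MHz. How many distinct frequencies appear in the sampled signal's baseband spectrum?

3

fs/2 = 19.78 MHz.
145.94 MHz mod fs = 27.26 MHz.
27.26 MHz > fs/2 = 19.78 MHz, folds to fs − 27.26 MHz = 12.3 MHz.
95.18 MHz mod fs = 16.06 MHz.
16.06 MHz ≤ fs/2 = 19.78 MHz, appears at 16.06 MHz.
96.54 MHz mod fs = 17.42 MHz.
17.42 MHz ≤ fs/2 = 19.78 MHz, appears at 17.42 MHz.
180.38 MHz mod fs = 22.14 MHz.
22.14 MHz > fs/2 = 19.78 MHz, folds to fs − 22.14 MHz = 17.42 MHz.
Distinct values: {12.3 MHz, 16.06 MHz, 17.42 MHz} → 3.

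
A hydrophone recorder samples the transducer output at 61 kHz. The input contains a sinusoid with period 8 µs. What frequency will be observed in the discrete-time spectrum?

3 kHz

T = 8 µs → f = 1/T = 125 kHz.
125 kHz mod fs = 3 kHz.
3 kHz ≤ fs/2 = 30.5 kHz, appears at 3 kHz.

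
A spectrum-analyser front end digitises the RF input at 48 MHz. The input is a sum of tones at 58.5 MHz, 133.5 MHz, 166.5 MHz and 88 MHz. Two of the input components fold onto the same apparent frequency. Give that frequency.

10.5 MHz

fs/2 = 24 MHz.
58.5 MHz mod fs = 10.5 MHz.
10.5 MHz ≤ fs/2 = 24 MHz, appears at 10.5 MHz.
133.5 MHz mod fs = 37.5 MHz.
37.5 MHz > fs/2 = 24 MHz, folds to fs − 37.5 MHz = 10.5 MHz.
166.5 MHz mod fs = 22.5 MHz.
22.5 MHz ≤ fs/2 = 24 MHz, appears at 22.5 MHz.
88 MHz mod fs = 40 MHz.
40 MHz > fs/2 = 24 MHz, folds to fs − 40 MHz = 8 MHz.
58.5 MHz and 133.5 MHz both map to 10.5 MHz.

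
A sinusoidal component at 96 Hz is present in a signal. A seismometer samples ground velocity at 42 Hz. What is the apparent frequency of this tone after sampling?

12 Hz

96 Hz mod fs = 12 Hz.
12 Hz ≤ fs/2 = 21 Hz, appears at 12 Hz.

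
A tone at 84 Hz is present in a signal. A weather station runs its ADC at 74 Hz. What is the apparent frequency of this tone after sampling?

84 Hz mod fs = 10 Hz.
10 Hz ≤ fs/2 = 37 Hz, appears at 10 Hz.

10 Hz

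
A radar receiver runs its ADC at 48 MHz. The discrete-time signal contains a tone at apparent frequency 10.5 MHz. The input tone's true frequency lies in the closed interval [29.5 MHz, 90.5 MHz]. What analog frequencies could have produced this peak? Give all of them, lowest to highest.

37.5 MHz, 58.5 MHz, 85.5 MHz

Frequencies that alias to 10.5 MHz are k·fs ± 10.5 MHz for integer k ≥ 0.
k=0: 10.5 MHz.
k=1: 37.5 MHz, 58.5 MHz.
k=2: 85.5 MHz, 106.5 MHz.
k=3: 133.5 MHz, 154.5 MHz.
Within [29.5 MHz, 90.5 MHz]: 37.5 MHz, 58.5 MHz, 85.5 MHz.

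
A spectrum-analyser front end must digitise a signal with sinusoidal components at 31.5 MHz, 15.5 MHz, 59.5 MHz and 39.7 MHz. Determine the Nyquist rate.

Highest-frequency component: 59.5 MHz.
Nyquist rate = 2 × 59.5 MHz = 119 MHz.

119 MHz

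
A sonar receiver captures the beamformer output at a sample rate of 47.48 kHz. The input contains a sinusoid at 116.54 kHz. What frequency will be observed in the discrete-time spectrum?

21.58 kHz

116.54 kHz mod fs = 21.58 kHz.
21.58 kHz ≤ fs/2 = 23.74 kHz, appears at 21.58 kHz.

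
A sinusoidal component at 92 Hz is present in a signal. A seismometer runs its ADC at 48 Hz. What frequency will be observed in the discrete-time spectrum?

92 Hz mod fs = 44 Hz.
44 Hz > fs/2 = 24 Hz, folds to fs − 44 Hz = 4 Hz.

4 Hz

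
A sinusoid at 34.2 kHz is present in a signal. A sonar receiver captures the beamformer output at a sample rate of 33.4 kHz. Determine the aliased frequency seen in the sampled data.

34.2 kHz mod fs = 0.8 kHz.
0.8 kHz ≤ fs/2 = 16.7 kHz, appears at 0.8 kHz.

0.8 kHz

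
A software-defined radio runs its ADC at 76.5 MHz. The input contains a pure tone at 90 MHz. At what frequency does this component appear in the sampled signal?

13.5 MHz

90 MHz mod fs = 13.5 MHz.
13.5 MHz ≤ fs/2 = 38.25 MHz, appears at 13.5 MHz.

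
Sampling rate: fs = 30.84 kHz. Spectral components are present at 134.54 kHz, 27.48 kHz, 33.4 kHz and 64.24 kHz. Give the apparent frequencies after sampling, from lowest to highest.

2.56 kHz, 3.36 kHz, 11.18 kHz

fs/2 = 15.42 kHz.
134.54 kHz mod fs = 11.18 kHz.
11.18 kHz ≤ fs/2 = 15.42 kHz, appears at 11.18 kHz.
27.48 kHz > fs/2 = 15.42 kHz, folds to fs − 27.48 kHz = 3.36 kHz.
33.4 kHz mod fs = 2.56 kHz.
2.56 kHz ≤ fs/2 = 15.42 kHz, appears at 2.56 kHz.
64.24 kHz mod fs = 2.56 kHz.
2.56 kHz ≤ fs/2 = 15.42 kHz, appears at 2.56 kHz.
Distinct values: {2.56 kHz, 3.36 kHz, 11.18 kHz}.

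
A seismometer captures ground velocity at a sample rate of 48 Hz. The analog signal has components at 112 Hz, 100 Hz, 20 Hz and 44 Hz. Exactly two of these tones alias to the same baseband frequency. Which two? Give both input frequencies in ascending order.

fs/2 = 24 Hz.
112 Hz mod fs = 16 Hz.
16 Hz ≤ fs/2 = 24 Hz, appears at 16 Hz.
100 Hz mod fs = 4 Hz.
4 Hz ≤ fs/2 = 24 Hz, appears at 4 Hz.
20 Hz ≤ fs/2 = 24 Hz, passes unchanged.
44 Hz > fs/2 = 24 Hz, folds to fs − 44 Hz = 4 Hz.
44 Hz and 100 Hz both map to 4 Hz.

44 Hz, 100 Hz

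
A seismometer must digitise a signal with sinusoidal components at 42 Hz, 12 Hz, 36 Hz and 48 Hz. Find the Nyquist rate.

96 Hz

Highest-frequency component: 48 Hz.
Nyquist rate = 2 × 48 Hz = 96 Hz.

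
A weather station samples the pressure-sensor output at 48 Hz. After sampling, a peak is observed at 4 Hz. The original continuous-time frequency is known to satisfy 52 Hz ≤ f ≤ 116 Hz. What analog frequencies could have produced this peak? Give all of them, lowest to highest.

52 Hz, 92 Hz, 100 Hz

Frequencies that alias to 4 Hz are k·fs ± 4 Hz for integer k ≥ 0.
k=0: 4 Hz.
k=1: 44 Hz, 52 Hz.
k=2: 92 Hz, 100 Hz.
k=3: 140 Hz, 148 Hz.
Within [52 Hz, 116 Hz]: 52 Hz, 92 Hz, 100 Hz.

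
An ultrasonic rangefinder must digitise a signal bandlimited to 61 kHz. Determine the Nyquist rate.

Nyquist rate = 2 × 61 kHz = 122 kHz.

122 kHz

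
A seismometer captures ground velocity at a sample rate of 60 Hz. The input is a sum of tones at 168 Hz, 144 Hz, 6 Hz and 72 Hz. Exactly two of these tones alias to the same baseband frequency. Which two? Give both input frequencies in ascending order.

fs/2 = 30 Hz.
168 Hz mod fs = 48 Hz.
48 Hz > fs/2 = 30 Hz, folds to fs − 48 Hz = 12 Hz.
144 Hz mod fs = 24 Hz.
24 Hz ≤ fs/2 = 30 Hz, appears at 24 Hz.
6 Hz ≤ fs/2 = 30 Hz, passes unchanged.
72 Hz mod fs = 12 Hz.
12 Hz ≤ fs/2 = 30 Hz, appears at 12 Hz.
72 Hz and 168 Hz both map to 12 Hz.

72 Hz, 168 Hz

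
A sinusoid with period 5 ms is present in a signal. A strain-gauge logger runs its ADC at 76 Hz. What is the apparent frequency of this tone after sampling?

28 Hz

T = 5 ms → f = 1/T = 200 Hz.
200 Hz mod fs = 48 Hz.
48 Hz > fs/2 = 38 Hz, folds to fs − 48 Hz = 28 Hz.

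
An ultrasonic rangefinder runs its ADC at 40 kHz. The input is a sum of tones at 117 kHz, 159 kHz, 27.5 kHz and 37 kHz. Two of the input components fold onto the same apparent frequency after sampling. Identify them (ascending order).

37 kHz, 117 kHz

fs/2 = 20 kHz.
117 kHz mod fs = 37 kHz.
37 kHz > fs/2 = 20 kHz, folds to fs − 37 kHz = 3 kHz.
159 kHz mod fs = 39 kHz.
39 kHz > fs/2 = 20 kHz, folds to fs − 39 kHz = 1 kHz.
27.5 kHz > fs/2 = 20 kHz, folds to fs − 27.5 kHz = 12.5 kHz.
37 kHz > fs/2 = 20 kHz, folds to fs − 37 kHz = 3 kHz.
37 kHz and 117 kHz both map to 3 kHz.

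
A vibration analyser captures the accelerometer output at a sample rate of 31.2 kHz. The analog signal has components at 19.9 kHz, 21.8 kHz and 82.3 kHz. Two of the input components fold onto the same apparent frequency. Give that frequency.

fs/2 = 15.6 kHz.
19.9 kHz > fs/2 = 15.6 kHz, folds to fs − 19.9 kHz = 11.3 kHz.
21.8 kHz > fs/2 = 15.6 kHz, folds to fs − 21.8 kHz = 9.4 kHz.
82.3 kHz mod fs = 19.9 kHz.
19.9 kHz > fs/2 = 15.6 kHz, folds to fs − 19.9 kHz = 11.3 kHz.
19.9 kHz and 82.3 kHz both map to 11.3 kHz.

11.3 kHz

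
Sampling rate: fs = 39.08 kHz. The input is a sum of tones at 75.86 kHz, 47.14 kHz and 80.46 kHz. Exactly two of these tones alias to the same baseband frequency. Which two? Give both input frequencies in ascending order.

fs/2 = 19.54 kHz.
75.86 kHz mod fs = 36.78 kHz.
36.78 kHz > fs/2 = 19.54 kHz, folds to fs − 36.78 kHz = 2.3 kHz.
47.14 kHz mod fs = 8.06 kHz.
8.06 kHz ≤ fs/2 = 19.54 kHz, appears at 8.06 kHz.
80.46 kHz mod fs = 2.3 kHz.
2.3 kHz ≤ fs/2 = 19.54 kHz, appears at 2.3 kHz.
75.86 kHz and 80.46 kHz both map to 2.3 kHz.

75.86 kHz, 80.46 kHz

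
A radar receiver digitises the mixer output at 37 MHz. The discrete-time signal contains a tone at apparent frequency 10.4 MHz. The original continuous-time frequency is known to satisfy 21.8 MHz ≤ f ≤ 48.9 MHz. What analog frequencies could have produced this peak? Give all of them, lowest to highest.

26.6 MHz, 47.4 MHz

Frequencies that alias to 10.4 MHz are k·fs ± 10.4 MHz for integer k ≥ 0.
k=0: 10.4 MHz.
k=1: 26.6 MHz, 47.4 MHz.
k=2: 63.6 MHz, 84.4 MHz.
Within [21.8 MHz, 48.9 MHz]: 26.6 MHz, 47.4 MHz.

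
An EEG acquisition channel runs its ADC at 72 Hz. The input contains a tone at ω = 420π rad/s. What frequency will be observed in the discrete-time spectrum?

6 Hz

ω = 420π rad/s → f = ω/(2π) = 210 Hz.
210 Hz mod fs = 66 Hz.
66 Hz > fs/2 = 36 Hz, folds to fs − 66 Hz = 6 Hz.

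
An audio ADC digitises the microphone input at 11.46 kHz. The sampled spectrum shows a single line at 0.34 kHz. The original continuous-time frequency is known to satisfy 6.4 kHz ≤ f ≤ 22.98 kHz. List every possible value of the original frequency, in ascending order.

Frequencies that alias to 0.34 kHz are k·fs ± 0.34 kHz for integer k ≥ 0.
k=0: 0.34 kHz.
k=1: 11.12 kHz, 11.8 kHz.
k=2: 22.58 kHz, 23.26 kHz.
k=3: 34.04 kHz, 34.72 kHz.
Within [6.4 kHz, 22.98 kHz]: 11.12 kHz, 11.8 kHz, 22.58 kHz.

11.12 kHz, 11.8 kHz, 22.58 kHz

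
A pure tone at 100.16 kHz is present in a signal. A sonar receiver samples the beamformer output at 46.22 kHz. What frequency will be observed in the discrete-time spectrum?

7.72 kHz

100.16 kHz mod fs = 7.72 kHz.
7.72 kHz ≤ fs/2 = 23.11 kHz, appears at 7.72 kHz.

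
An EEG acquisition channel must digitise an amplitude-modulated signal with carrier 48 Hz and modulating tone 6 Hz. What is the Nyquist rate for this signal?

AM sidebands sit at fc ± fm = 42 Hz and 54 Hz.
Highest-frequency component: 54 Hz.
Nyquist rate = 2 × 54 Hz = 108 Hz.

108 Hz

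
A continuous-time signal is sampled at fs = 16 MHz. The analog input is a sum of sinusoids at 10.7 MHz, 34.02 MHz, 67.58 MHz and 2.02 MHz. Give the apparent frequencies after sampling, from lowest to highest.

2.02 MHz, 3.58 MHz, 5.3 MHz

fs/2 = 8 MHz.
10.7 MHz > fs/2 = 8 MHz, folds to fs − 10.7 MHz = 5.3 MHz.
34.02 MHz mod fs = 2.02 MHz.
2.02 MHz ≤ fs/2 = 8 MHz, appears at 2.02 MHz.
67.58 MHz mod fs = 3.58 MHz.
3.58 MHz ≤ fs/2 = 8 MHz, appears at 3.58 MHz.
2.02 MHz ≤ fs/2 = 8 MHz, passes unchanged.
Distinct values: {2.02 MHz, 3.58 MHz, 5.3 MHz}.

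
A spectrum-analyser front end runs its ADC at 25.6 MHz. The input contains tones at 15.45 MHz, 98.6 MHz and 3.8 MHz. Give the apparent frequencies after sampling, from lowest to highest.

3.8 MHz, 10.15 MHz

fs/2 = 12.8 MHz.
15.45 MHz > fs/2 = 12.8 MHz, folds to fs − 15.45 MHz = 10.15 MHz.
98.6 MHz mod fs = 21.8 MHz.
21.8 MHz > fs/2 = 12.8 MHz, folds to fs − 21.8 MHz = 3.8 MHz.
3.8 MHz ≤ fs/2 = 12.8 MHz, passes unchanged.
Distinct values: {3.8 MHz, 10.15 MHz}.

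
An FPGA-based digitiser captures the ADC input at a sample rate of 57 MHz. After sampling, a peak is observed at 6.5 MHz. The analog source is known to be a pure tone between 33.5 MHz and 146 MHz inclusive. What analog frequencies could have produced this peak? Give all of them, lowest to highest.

Frequencies that alias to 6.5 MHz are k·fs ± 6.5 MHz for integer k ≥ 0.
k=0: 6.5 MHz.
k=1: 50.5 MHz, 63.5 MHz.
k=2: 107.5 MHz, 120.5 MHz.
k=3: 164.5 MHz, 177.5 MHz.
Within [33.5 MHz, 146 MHz]: 50.5 MHz, 63.5 MHz, 107.5 MHz, 120.5 MHz.

50.5 MHz, 63.5 MHz, 107.5 MHz, 120.5 MHz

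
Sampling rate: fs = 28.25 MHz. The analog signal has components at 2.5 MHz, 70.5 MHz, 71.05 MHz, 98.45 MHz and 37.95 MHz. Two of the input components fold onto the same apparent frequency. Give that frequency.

13.7 MHz

fs/2 = 14.125 MHz.
2.5 MHz ≤ fs/2 = 14.125 MHz, passes unchanged.
70.5 MHz mod fs = 14 MHz.
14 MHz ≤ fs/2 = 14.125 MHz, appears at 14 MHz.
71.05 MHz mod fs = 14.55 MHz.
14.55 MHz > fs/2 = 14.125 MHz, folds to fs − 14.55 MHz = 13.7 MHz.
98.45 MHz mod fs = 13.7 MHz.
13.7 MHz ≤ fs/2 = 14.125 MHz, appears at 13.7 MHz.
37.95 MHz mod fs = 9.7 MHz.
9.7 MHz ≤ fs/2 = 14.125 MHz, appears at 9.7 MHz.
71.05 MHz and 98.45 MHz both map to 13.7 MHz.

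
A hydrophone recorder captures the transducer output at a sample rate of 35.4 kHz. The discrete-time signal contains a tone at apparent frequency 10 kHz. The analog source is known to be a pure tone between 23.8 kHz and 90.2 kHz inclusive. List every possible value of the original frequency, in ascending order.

Frequencies that alias to 10 kHz are k·fs ± 10 kHz for integer k ≥ 0.
k=0: 10 kHz.
k=1: 25.4 kHz, 45.4 kHz.
k=2: 60.8 kHz, 80.8 kHz.
k=3: 96.2 kHz, 116.2 kHz.
Within [23.8 kHz, 90.2 kHz]: 25.4 kHz, 45.4 kHz, 60.8 kHz, 80.8 kHz.

25.4 kHz, 45.4 kHz, 60.8 kHz, 80.8 kHz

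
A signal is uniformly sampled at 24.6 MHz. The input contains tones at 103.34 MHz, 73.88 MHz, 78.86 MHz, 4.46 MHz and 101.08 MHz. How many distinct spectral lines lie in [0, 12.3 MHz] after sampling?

fs/2 = 12.3 MHz.
103.34 MHz mod fs = 4.94 MHz.
4.94 MHz ≤ fs/2 = 12.3 MHz, appears at 4.94 MHz.
73.88 MHz mod fs = 0.08 MHz.
0.08 MHz ≤ fs/2 = 12.3 MHz, appears at 0.08 MHz.
78.86 MHz mod fs = 5.06 MHz.
5.06 MHz ≤ fs/2 = 12.3 MHz, appears at 5.06 MHz.
4.46 MHz ≤ fs/2 = 12.3 MHz, passes unchanged.
101.08 MHz mod fs = 2.68 MHz.
2.68 MHz ≤ fs/2 = 12.3 MHz, appears at 2.68 MHz.
Distinct values: {0.08 MHz, 2.68 MHz, 4.46 MHz, 4.94 MHz, 5.06 MHz} → 5.

5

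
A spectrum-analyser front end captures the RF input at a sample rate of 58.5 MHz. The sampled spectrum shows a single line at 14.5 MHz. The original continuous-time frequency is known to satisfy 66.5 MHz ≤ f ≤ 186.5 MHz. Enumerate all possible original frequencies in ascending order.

73 MHz, 102.5 MHz, 131.5 MHz, 161 MHz

Frequencies that alias to 14.5 MHz are k·fs ± 14.5 MHz for integer k ≥ 0.
k=0: 14.5 MHz.
k=1: 44 MHz, 73 MHz.
k=2: 102.5 MHz, 131.5 MHz.
k=3: 161 MHz, 190 MHz.
k=4: 219.5 MHz, 248.5 MHz.
Within [66.5 MHz, 186.5 MHz]: 73 MHz, 102.5 MHz, 131.5 MHz, 161 MHz.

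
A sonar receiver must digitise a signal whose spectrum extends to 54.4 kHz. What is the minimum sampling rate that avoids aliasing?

108.8 kHz

Nyquist rate = 2 × 54.4 kHz = 108.8 kHz.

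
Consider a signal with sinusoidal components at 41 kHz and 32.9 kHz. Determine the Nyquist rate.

82 kHz

Highest-frequency component: 41 kHz.
Nyquist rate = 2 × 41 kHz = 82 kHz.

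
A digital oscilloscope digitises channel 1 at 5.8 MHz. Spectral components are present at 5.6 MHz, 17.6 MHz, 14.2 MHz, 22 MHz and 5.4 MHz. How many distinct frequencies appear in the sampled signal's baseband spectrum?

fs/2 = 2.9 MHz.
5.6 MHz > fs/2 = 2.9 MHz, folds to fs − 5.6 MHz = 0.2 MHz.
17.6 MHz mod fs = 0.2 MHz.
0.2 MHz ≤ fs/2 = 2.9 MHz, appears at 0.2 MHz.
14.2 MHz mod fs = 2.6 MHz.
2.6 MHz ≤ fs/2 = 2.9 MHz, appears at 2.6 MHz.
22 MHz mod fs = 4.6 MHz.
4.6 MHz > fs/2 = 2.9 MHz, folds to fs − 4.6 MHz = 1.2 MHz.
5.4 MHz > fs/2 = 2.9 MHz, folds to fs − 5.4 MHz = 0.4 MHz.
Distinct values: {0.2 MHz, 0.4 MHz, 1.2 MHz, 2.6 MHz} → 4.

4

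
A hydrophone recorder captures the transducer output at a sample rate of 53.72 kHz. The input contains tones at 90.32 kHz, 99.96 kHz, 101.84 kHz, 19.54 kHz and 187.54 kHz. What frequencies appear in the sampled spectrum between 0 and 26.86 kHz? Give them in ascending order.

fs/2 = 26.86 kHz.
90.32 kHz mod fs = 36.6 kHz.
36.6 kHz > fs/2 = 26.86 kHz, folds to fs − 36.6 kHz = 17.12 kHz.
99.96 kHz mod fs = 46.24 kHz.
46.24 kHz > fs/2 = 26.86 kHz, folds to fs − 46.24 kHz = 7.48 kHz.
101.84 kHz mod fs = 48.12 kHz.
48.12 kHz > fs/2 = 26.86 kHz, folds to fs − 48.12 kHz = 5.6 kHz.
19.54 kHz ≤ fs/2 = 26.86 kHz, passes unchanged.
187.54 kHz mod fs = 26.38 kHz.
26.38 kHz ≤ fs/2 = 26.86 kHz, appears at 26.38 kHz.
Distinct values: {5.6 kHz, 7.48 kHz, 17.12 kHz, 19.54 kHz, 26.38 kHz}.

5.6 kHz, 7.48 kHz, 17.12 kHz, 19.54 kHz, 26.38 kHz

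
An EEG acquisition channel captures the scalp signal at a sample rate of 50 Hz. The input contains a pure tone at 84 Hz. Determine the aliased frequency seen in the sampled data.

16 Hz

84 Hz mod fs = 34 Hz.
34 Hz > fs/2 = 25 Hz, folds to fs − 34 Hz = 16 Hz.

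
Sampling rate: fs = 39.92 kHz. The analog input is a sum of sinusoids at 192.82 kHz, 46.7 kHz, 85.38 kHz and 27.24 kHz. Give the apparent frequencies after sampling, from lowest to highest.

5.54 kHz, 6.78 kHz, 12.68 kHz

fs/2 = 19.96 kHz.
192.82 kHz mod fs = 33.14 kHz.
33.14 kHz > fs/2 = 19.96 kHz, folds to fs − 33.14 kHz = 6.78 kHz.
46.7 kHz mod fs = 6.78 kHz.
6.78 kHz ≤ fs/2 = 19.96 kHz, appears at 6.78 kHz.
85.38 kHz mod fs = 5.54 kHz.
5.54 kHz ≤ fs/2 = 19.96 kHz, appears at 5.54 kHz.
27.24 kHz > fs/2 = 19.96 kHz, folds to fs − 27.24 kHz = 12.68 kHz.
Distinct values: {5.54 kHz, 6.78 kHz, 12.68 kHz}.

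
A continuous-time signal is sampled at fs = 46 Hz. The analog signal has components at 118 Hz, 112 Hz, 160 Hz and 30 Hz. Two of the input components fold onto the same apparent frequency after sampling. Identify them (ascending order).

fs/2 = 23 Hz.
118 Hz mod fs = 26 Hz.
26 Hz > fs/2 = 23 Hz, folds to fs − 26 Hz = 20 Hz.
112 Hz mod fs = 20 Hz.
20 Hz ≤ fs/2 = 23 Hz, appears at 20 Hz.
160 Hz mod fs = 22 Hz.
22 Hz ≤ fs/2 = 23 Hz, appears at 22 Hz.
30 Hz > fs/2 = 23 Hz, folds to fs − 30 Hz = 16 Hz.
112 Hz and 118 Hz both map to 20 Hz.

112 Hz, 118 Hz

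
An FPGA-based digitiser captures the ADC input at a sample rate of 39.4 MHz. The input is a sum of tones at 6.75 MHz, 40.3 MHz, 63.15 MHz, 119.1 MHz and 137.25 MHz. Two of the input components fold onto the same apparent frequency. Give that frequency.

0.9 MHz

fs/2 = 19.7 MHz.
6.75 MHz ≤ fs/2 = 19.7 MHz, passes unchanged.
40.3 MHz mod fs = 0.9 MHz.
0.9 MHz ≤ fs/2 = 19.7 MHz, appears at 0.9 MHz.
63.15 MHz mod fs = 23.75 MHz.
23.75 MHz > fs/2 = 19.7 MHz, folds to fs − 23.75 MHz = 15.65 MHz.
119.1 MHz mod fs = 0.9 MHz.
0.9 MHz ≤ fs/2 = 19.7 MHz, appears at 0.9 MHz.
137.25 MHz mod fs = 19.05 MHz.
19.05 MHz ≤ fs/2 = 19.7 MHz, appears at 19.05 MHz.
40.3 MHz and 119.1 MHz both map to 0.9 MHz.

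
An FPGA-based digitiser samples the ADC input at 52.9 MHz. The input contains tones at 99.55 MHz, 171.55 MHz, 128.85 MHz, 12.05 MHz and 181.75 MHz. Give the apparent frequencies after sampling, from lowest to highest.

6.25 MHz, 12.05 MHz, 12.85 MHz, 23.05 MHz

fs/2 = 26.45 MHz.
99.55 MHz mod fs = 46.65 MHz.
46.65 MHz > fs/2 = 26.45 MHz, folds to fs − 46.65 MHz = 6.25 MHz.
171.55 MHz mod fs = 12.85 MHz.
12.85 MHz ≤ fs/2 = 26.45 MHz, appears at 12.85 MHz.
128.85 MHz mod fs = 23.05 MHz.
23.05 MHz ≤ fs/2 = 26.45 MHz, appears at 23.05 MHz.
12.05 MHz ≤ fs/2 = 26.45 MHz, passes unchanged.
181.75 MHz mod fs = 23.05 MHz.
23.05 MHz ≤ fs/2 = 26.45 MHz, appears at 23.05 MHz.
Distinct values: {6.25 MHz, 12.05 MHz, 12.85 MHz, 23.05 MHz}.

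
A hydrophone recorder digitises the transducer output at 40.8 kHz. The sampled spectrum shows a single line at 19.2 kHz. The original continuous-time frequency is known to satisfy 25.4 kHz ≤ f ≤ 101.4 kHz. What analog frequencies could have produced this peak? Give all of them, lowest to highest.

Frequencies that alias to 19.2 kHz are k·fs ± 19.2 kHz for integer k ≥ 0.
k=0: 19.2 kHz.
k=1: 21.6 kHz, 60 kHz.
k=2: 62.4 kHz, 100.8 kHz.
k=3: 103.2 kHz, 141.6 kHz.
Within [25.4 kHz, 101.4 kHz]: 60 kHz, 62.4 kHz, 100.8 kHz.

60 kHz, 62.4 kHz, 100.8 kHz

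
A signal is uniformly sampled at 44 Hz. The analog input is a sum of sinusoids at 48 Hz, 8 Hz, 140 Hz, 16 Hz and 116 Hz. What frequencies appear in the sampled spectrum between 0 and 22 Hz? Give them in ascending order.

4 Hz, 8 Hz, 16 Hz

fs/2 = 22 Hz.
48 Hz mod fs = 4 Hz.
4 Hz ≤ fs/2 = 22 Hz, appears at 4 Hz.
8 Hz ≤ fs/2 = 22 Hz, passes unchanged.
140 Hz mod fs = 8 Hz.
8 Hz ≤ fs/2 = 22 Hz, appears at 8 Hz.
16 Hz ≤ fs/2 = 22 Hz, passes unchanged.
116 Hz mod fs = 28 Hz.
28 Hz > fs/2 = 22 Hz, folds to fs − 28 Hz = 16 Hz.
Distinct values: {4 Hz, 8 Hz, 16 Hz}.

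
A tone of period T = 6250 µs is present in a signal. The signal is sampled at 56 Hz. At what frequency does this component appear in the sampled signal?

T = 6250 µs → f = 1/T = 160 Hz.
160 Hz mod fs = 48 Hz.
48 Hz > fs/2 = 28 Hz, folds to fs − 48 Hz = 8 Hz.

8 Hz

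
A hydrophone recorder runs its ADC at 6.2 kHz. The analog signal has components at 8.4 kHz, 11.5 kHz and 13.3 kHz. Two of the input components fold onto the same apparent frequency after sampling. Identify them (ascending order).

fs/2 = 3.1 kHz.
8.4 kHz mod fs = 2.2 kHz.
2.2 kHz ≤ fs/2 = 3.1 kHz, appears at 2.2 kHz.
11.5 kHz mod fs = 5.3 kHz.
5.3 kHz > fs/2 = 3.1 kHz, folds to fs − 5.3 kHz = 0.9 kHz.
13.3 kHz mod fs = 0.9 kHz.
0.9 kHz ≤ fs/2 = 3.1 kHz, appears at 0.9 kHz.
11.5 kHz and 13.3 kHz both map to 0.9 kHz.

11.5 kHz, 13.3 kHz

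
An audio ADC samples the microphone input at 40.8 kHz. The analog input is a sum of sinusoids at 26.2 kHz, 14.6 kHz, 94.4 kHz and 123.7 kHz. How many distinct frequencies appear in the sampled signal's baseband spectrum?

3

fs/2 = 20.4 kHz.
26.2 kHz > fs/2 = 20.4 kHz, folds to fs − 26.2 kHz = 14.6 kHz.
14.6 kHz ≤ fs/2 = 20.4 kHz, passes unchanged.
94.4 kHz mod fs = 12.8 kHz.
12.8 kHz ≤ fs/2 = 20.4 kHz, appears at 12.8 kHz.
123.7 kHz mod fs = 1.3 kHz.
1.3 kHz ≤ fs/2 = 20.4 kHz, appears at 1.3 kHz.
Distinct values: {1.3 kHz, 12.8 kHz, 14.6 kHz} → 3.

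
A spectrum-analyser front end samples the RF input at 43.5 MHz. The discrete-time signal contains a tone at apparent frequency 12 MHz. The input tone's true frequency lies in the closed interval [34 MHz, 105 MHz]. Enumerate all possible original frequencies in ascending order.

55.5 MHz, 75 MHz, 99 MHz

Frequencies that alias to 12 MHz are k·fs ± 12 MHz for integer k ≥ 0.
k=0: 12 MHz.
k=1: 31.5 MHz, 55.5 MHz.
k=2: 75 MHz, 99 MHz.
k=3: 118.5 MHz, 142.5 MHz.
Within [34 MHz, 105 MHz]: 55.5 MHz, 75 MHz, 99 MHz.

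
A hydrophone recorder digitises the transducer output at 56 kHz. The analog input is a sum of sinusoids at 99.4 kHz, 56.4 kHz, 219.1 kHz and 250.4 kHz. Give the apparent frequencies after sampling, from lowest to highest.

0.4 kHz, 4.9 kHz, 12.6 kHz, 26.4 kHz

fs/2 = 28 kHz.
99.4 kHz mod fs = 43.4 kHz.
43.4 kHz > fs/2 = 28 kHz, folds to fs − 43.4 kHz = 12.6 kHz.
56.4 kHz mod fs = 0.4 kHz.
0.4 kHz ≤ fs/2 = 28 kHz, appears at 0.4 kHz.
219.1 kHz mod fs = 51.1 kHz.
51.1 kHz > fs/2 = 28 kHz, folds to fs − 51.1 kHz = 4.9 kHz.
250.4 kHz mod fs = 26.4 kHz.
26.4 kHz ≤ fs/2 = 28 kHz, appears at 26.4 kHz.
Distinct values: {0.4 kHz, 4.9 kHz, 12.6 kHz, 26.4 kHz}.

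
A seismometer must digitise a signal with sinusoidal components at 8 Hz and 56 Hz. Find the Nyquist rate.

Highest-frequency component: 56 Hz.
Nyquist rate = 2 × 56 Hz = 112 Hz.

112 Hz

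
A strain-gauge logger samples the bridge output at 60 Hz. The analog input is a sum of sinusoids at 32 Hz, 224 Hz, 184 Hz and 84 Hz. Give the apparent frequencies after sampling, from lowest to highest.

4 Hz, 16 Hz, 24 Hz, 28 Hz

fs/2 = 30 Hz.
32 Hz > fs/2 = 30 Hz, folds to fs − 32 Hz = 28 Hz.
224 Hz mod fs = 44 Hz.
44 Hz > fs/2 = 30 Hz, folds to fs − 44 Hz = 16 Hz.
184 Hz mod fs = 4 Hz.
4 Hz ≤ fs/2 = 30 Hz, appears at 4 Hz.
84 Hz mod fs = 24 Hz.
24 Hz ≤ fs/2 = 30 Hz, appears at 24 Hz.
Distinct values: {4 Hz, 16 Hz, 24 Hz, 28 Hz}.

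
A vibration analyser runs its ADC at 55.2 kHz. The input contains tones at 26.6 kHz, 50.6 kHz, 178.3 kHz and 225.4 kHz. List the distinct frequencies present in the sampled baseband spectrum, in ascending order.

4.6 kHz, 12.7 kHz, 26.6 kHz

fs/2 = 27.6 kHz.
26.6 kHz ≤ fs/2 = 27.6 kHz, passes unchanged.
50.6 kHz > fs/2 = 27.6 kHz, folds to fs − 50.6 kHz = 4.6 kHz.
178.3 kHz mod fs = 12.7 kHz.
12.7 kHz ≤ fs/2 = 27.6 kHz, appears at 12.7 kHz.
225.4 kHz mod fs = 4.6 kHz.
4.6 kHz ≤ fs/2 = 27.6 kHz, appears at 4.6 kHz.
Distinct values: {4.6 kHz, 12.7 kHz, 26.6 kHz}.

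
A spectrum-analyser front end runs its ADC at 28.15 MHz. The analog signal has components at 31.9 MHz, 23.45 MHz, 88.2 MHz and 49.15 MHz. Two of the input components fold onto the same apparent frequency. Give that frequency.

3.75 MHz

fs/2 = 14.075 MHz.
31.9 MHz mod fs = 3.75 MHz.
3.75 MHz ≤ fs/2 = 14.075 MHz, appears at 3.75 MHz.
23.45 MHz > fs/2 = 14.075 MHz, folds to fs − 23.45 MHz = 4.7 MHz.
88.2 MHz mod fs = 3.75 MHz.
3.75 MHz ≤ fs/2 = 14.075 MHz, appears at 3.75 MHz.
49.15 MHz mod fs = 21 MHz.
21 MHz > fs/2 = 14.075 MHz, folds to fs − 21 MHz = 7.15 MHz.
31.9 MHz and 88.2 MHz both map to 3.75 MHz.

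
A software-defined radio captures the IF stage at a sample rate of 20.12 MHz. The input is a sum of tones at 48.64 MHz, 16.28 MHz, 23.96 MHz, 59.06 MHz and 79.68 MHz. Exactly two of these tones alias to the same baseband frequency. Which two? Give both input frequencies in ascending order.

fs/2 = 10.06 MHz.
48.64 MHz mod fs = 8.4 MHz.
8.4 MHz ≤ fs/2 = 10.06 MHz, appears at 8.4 MHz.
16.28 MHz > fs/2 = 10.06 MHz, folds to fs − 16.28 MHz = 3.84 MHz.
23.96 MHz mod fs = 3.84 MHz.
3.84 MHz ≤ fs/2 = 10.06 MHz, appears at 3.84 MHz.
59.06 MHz mod fs = 18.82 MHz.
18.82 MHz > fs/2 = 10.06 MHz, folds to fs − 18.82 MHz = 1.3 MHz.
79.68 MHz mod fs = 19.32 MHz.
19.32 MHz > fs/2 = 10.06 MHz, folds to fs − 19.32 MHz = 0.8 MHz.
16.28 MHz and 23.96 MHz both map to 3.84 MHz.

16.28 MHz, 23.96 MHz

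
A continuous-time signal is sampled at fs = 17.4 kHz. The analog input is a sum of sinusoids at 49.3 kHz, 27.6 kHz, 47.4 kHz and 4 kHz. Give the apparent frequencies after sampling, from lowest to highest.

fs/2 = 8.7 kHz.
49.3 kHz mod fs = 14.5 kHz.
14.5 kHz > fs/2 = 8.7 kHz, folds to fs − 14.5 kHz = 2.9 kHz.
27.6 kHz mod fs = 10.2 kHz.
10.2 kHz > fs/2 = 8.7 kHz, folds to fs − 10.2 kHz = 7.2 kHz.
47.4 kHz mod fs = 12.6 kHz.
12.6 kHz > fs/2 = 8.7 kHz, folds to fs − 12.6 kHz = 4.8 kHz.
4 kHz ≤ fs/2 = 8.7 kHz, passes unchanged.
Distinct values: {2.9 kHz, 4 kHz, 4.8 kHz, 7.2 kHz}.

2.9 kHz, 4 kHz, 4.8 kHz, 7.2 kHz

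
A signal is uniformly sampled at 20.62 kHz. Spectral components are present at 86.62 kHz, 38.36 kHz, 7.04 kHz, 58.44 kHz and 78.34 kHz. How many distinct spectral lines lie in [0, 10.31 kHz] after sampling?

fs/2 = 10.31 kHz.
86.62 kHz mod fs = 4.14 kHz.
4.14 kHz ≤ fs/2 = 10.31 kHz, appears at 4.14 kHz.
38.36 kHz mod fs = 17.74 kHz.
17.74 kHz > fs/2 = 10.31 kHz, folds to fs − 17.74 kHz = 2.88 kHz.
7.04 kHz ≤ fs/2 = 10.31 kHz, passes unchanged.
58.44 kHz mod fs = 17.2 kHz.
17.2 kHz > fs/2 = 10.31 kHz, folds to fs − 17.2 kHz = 3.42 kHz.
78.34 kHz mod fs = 16.48 kHz.
16.48 kHz > fs/2 = 10.31 kHz, folds to fs − 16.48 kHz = 4.14 kHz.
Distinct values: {2.88 kHz, 3.42 kHz, 4.14 kHz, 7.04 kHz} → 4.

4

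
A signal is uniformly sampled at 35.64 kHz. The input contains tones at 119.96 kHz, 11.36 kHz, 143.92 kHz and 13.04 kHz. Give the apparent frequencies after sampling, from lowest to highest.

1.36 kHz, 11.36 kHz, 13.04 kHz

fs/2 = 17.82 kHz.
119.96 kHz mod fs = 13.04 kHz.
13.04 kHz ≤ fs/2 = 17.82 kHz, appears at 13.04 kHz.
11.36 kHz ≤ fs/2 = 17.82 kHz, passes unchanged.
143.92 kHz mod fs = 1.36 kHz.
1.36 kHz ≤ fs/2 = 17.82 kHz, appears at 1.36 kHz.
13.04 kHz ≤ fs/2 = 17.82 kHz, passes unchanged.
Distinct values: {1.36 kHz, 11.36 kHz, 13.04 kHz}.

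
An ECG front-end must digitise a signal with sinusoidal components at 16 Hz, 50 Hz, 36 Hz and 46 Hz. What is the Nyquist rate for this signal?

Highest-frequency component: 50 Hz.
Nyquist rate = 2 × 50 Hz = 100 Hz.

100 Hz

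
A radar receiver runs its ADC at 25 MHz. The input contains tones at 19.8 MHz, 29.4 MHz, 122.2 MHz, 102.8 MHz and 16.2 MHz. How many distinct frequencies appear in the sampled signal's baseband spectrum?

fs/2 = 12.5 MHz.
19.8 MHz > fs/2 = 12.5 MHz, folds to fs − 19.8 MHz = 5.2 MHz.
29.4 MHz mod fs = 4.4 MHz.
4.4 MHz ≤ fs/2 = 12.5 MHz, appears at 4.4 MHz.
122.2 MHz mod fs = 22.2 MHz.
22.2 MHz > fs/2 = 12.5 MHz, folds to fs − 22.2 MHz = 2.8 MHz.
102.8 MHz mod fs = 2.8 MHz.
2.8 MHz ≤ fs/2 = 12.5 MHz, appears at 2.8 MHz.
16.2 MHz > fs/2 = 12.5 MHz, folds to fs − 16.2 MHz = 8.8 MHz.
Distinct values: {2.8 MHz, 4.4 MHz, 5.2 MHz, 8.8 MHz} → 4.

4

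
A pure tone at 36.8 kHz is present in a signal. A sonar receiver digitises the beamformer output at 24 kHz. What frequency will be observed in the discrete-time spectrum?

36.8 kHz mod fs = 12.8 kHz.
12.8 kHz > fs/2 = 12 kHz, folds to fs − 12.8 kHz = 11.2 kHz.

11.2 kHz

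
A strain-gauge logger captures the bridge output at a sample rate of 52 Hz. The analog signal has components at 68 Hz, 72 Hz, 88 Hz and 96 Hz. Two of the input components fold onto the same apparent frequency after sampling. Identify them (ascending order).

68 Hz, 88 Hz

fs/2 = 26 Hz.
68 Hz mod fs = 16 Hz.
16 Hz ≤ fs/2 = 26 Hz, appears at 16 Hz.
72 Hz mod fs = 20 Hz.
20 Hz ≤ fs/2 = 26 Hz, appears at 20 Hz.
88 Hz mod fs = 36 Hz.
36 Hz > fs/2 = 26 Hz, folds to fs − 36 Hz = 16 Hz.
96 Hz mod fs = 44 Hz.
44 Hz > fs/2 = 26 Hz, folds to fs − 44 Hz = 8 Hz.
68 Hz and 88 Hz both map to 16 Hz.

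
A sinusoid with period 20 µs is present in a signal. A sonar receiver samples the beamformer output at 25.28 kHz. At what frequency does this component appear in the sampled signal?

T = 20 µs → f = 1/T = 50 kHz.
50 kHz mod fs = 24.72 kHz.
24.72 kHz > fs/2 = 12.64 kHz, folds to fs − 24.72 kHz = 0.56 kHz.

0.56 kHz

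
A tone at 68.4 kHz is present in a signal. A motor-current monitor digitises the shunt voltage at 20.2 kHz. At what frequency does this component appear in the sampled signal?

7.8 kHz

68.4 kHz mod fs = 7.8 kHz.
7.8 kHz ≤ fs/2 = 10.1 kHz, appears at 7.8 kHz.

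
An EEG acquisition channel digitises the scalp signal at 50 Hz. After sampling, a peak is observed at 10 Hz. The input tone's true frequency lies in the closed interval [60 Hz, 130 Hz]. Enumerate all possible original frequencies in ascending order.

60 Hz, 90 Hz, 110 Hz

Frequencies that alias to 10 Hz are k·fs ± 10 Hz for integer k ≥ 0.
k=0: 10 Hz.
k=1: 40 Hz, 60 Hz.
k=2: 90 Hz, 110 Hz.
k=3: 140 Hz, 160 Hz.
Within [60 Hz, 130 Hz]: 60 Hz, 90 Hz, 110 Hz.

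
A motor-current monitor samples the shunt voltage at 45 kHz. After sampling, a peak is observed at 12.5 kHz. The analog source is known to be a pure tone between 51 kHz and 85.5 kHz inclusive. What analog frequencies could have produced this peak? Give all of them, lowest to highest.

57.5 kHz, 77.5 kHz

Frequencies that alias to 12.5 kHz are k·fs ± 12.5 kHz for integer k ≥ 0.
k=0: 12.5 kHz.
k=1: 32.5 kHz, 57.5 kHz.
k=2: 77.5 kHz, 102.5 kHz.
k=3: 122.5 kHz, 147.5 kHz.
Within [51 kHz, 85.5 kHz]: 57.5 kHz, 77.5 kHz.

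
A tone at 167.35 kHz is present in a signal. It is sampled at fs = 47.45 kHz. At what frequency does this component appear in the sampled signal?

22.45 kHz

167.35 kHz mod fs = 25 kHz.
25 kHz > fs/2 = 23.725 kHz, folds to fs − 25 kHz = 22.45 kHz.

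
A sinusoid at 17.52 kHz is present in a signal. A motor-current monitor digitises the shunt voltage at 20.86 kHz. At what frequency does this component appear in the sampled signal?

3.34 kHz

17.52 kHz > fs/2 = 10.43 kHz, folds to fs − 17.52 kHz = 3.34 kHz.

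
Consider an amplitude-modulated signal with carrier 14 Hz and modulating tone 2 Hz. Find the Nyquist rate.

AM sidebands sit at fc ± fm = 12 Hz and 16 Hz.
Highest-frequency component: 16 Hz.
Nyquist rate = 2 × 16 Hz = 32 Hz.

32 Hz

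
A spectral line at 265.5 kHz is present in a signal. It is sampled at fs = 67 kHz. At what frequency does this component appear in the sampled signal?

2.5 kHz

265.5 kHz mod fs = 64.5 kHz.
64.5 kHz > fs/2 = 33.5 kHz, folds to fs − 64.5 kHz = 2.5 kHz.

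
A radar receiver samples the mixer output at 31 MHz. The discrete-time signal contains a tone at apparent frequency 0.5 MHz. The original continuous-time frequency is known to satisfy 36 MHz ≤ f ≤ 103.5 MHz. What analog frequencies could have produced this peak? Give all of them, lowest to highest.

61.5 MHz, 62.5 MHz, 92.5 MHz, 93.5 MHz

Frequencies that alias to 0.5 MHz are k·fs ± 0.5 MHz for integer k ≥ 0.
k=0: 0.5 MHz.
k=1: 30.5 MHz, 31.5 MHz.
k=2: 61.5 MHz, 62.5 MHz.
k=3: 92.5 MHz, 93.5 MHz.
k=4: 123.5 MHz, 124.5 MHz.
Within [36 MHz, 103.5 MHz]: 61.5 MHz, 62.5 MHz, 92.5 MHz, 93.5 MHz.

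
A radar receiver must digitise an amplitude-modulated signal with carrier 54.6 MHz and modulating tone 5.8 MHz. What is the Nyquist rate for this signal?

AM sidebands sit at fc ± fm = 48.8 MHz and 60.4 MHz.
Highest-frequency component: 60.4 MHz.
Nyquist rate = 2 × 60.4 MHz = 120.8 MHz.

120.8 MHz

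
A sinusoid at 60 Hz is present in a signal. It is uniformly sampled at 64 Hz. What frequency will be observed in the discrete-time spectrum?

4 Hz

60 Hz > fs/2 = 32 Hz, folds to fs − 60 Hz = 4 Hz.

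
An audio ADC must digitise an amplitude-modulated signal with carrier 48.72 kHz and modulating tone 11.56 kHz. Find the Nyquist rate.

120.56 kHz

AM sidebands sit at fc ± fm = 37.16 kHz and 60.28 kHz.
Highest-frequency component: 60.28 kHz.
Nyquist rate = 2 × 60.28 kHz = 120.56 kHz.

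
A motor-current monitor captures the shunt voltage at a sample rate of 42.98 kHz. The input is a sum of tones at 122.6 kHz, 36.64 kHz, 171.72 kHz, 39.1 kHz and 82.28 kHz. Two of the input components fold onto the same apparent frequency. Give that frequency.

fs/2 = 21.49 kHz.
122.6 kHz mod fs = 36.64 kHz.
36.64 kHz > fs/2 = 21.49 kHz, folds to fs − 36.64 kHz = 6.34 kHz.
36.64 kHz > fs/2 = 21.49 kHz, folds to fs − 36.64 kHz = 6.34 kHz.
171.72 kHz mod fs = 42.78 kHz.
42.78 kHz > fs/2 = 21.49 kHz, folds to fs − 42.78 kHz = 0.2 kHz.
39.1 kHz > fs/2 = 21.49 kHz, folds to fs − 39.1 kHz = 3.88 kHz.
82.28 kHz mod fs = 39.3 kHz.
39.3 kHz > fs/2 = 21.49 kHz, folds to fs − 39.3 kHz = 3.68 kHz.
36.64 kHz and 122.6 kHz both map to 6.34 kHz.

6.34 kHz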